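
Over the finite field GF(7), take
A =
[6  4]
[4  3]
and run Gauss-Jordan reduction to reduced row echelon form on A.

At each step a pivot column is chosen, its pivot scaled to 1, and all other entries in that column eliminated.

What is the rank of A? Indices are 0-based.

rank = 2

step 1: normalize row 0 (÷6) = (1, 3)
  row 1: subtract 4×row0 = (0, 5)
step 2: normalize row 1 (÷5) = (0, 1)
  row 0: subtract 3×row1 = (1, 0)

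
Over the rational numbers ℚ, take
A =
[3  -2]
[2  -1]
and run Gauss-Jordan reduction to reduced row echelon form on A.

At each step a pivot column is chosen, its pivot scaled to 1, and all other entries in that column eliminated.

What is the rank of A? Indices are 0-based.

pivot(0,0)=3: scale R0 → (1, -2/3)
  clear (1,0): R1 −= (2)R0 → (0, 1/3)
pivot(1,1)=1/3: scale R1 → (0, 1)
  clear (0,1): R0 −= (-2/3)R1 → (1, 0)

rank = 2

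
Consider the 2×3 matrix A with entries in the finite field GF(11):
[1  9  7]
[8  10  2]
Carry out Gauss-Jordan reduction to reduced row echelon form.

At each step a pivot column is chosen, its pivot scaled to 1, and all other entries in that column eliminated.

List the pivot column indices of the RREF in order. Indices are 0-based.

[1] R0 /= 1  ⇒  (1, 9, 7)
     R1 -= 8·R0  ⇒  (0, 4, 1)
[2] R1 /= 4  ⇒  (0, 1, 3)
     R0 -= 9·R1  ⇒  (1, 0, 2)

pivot columns: 0, 1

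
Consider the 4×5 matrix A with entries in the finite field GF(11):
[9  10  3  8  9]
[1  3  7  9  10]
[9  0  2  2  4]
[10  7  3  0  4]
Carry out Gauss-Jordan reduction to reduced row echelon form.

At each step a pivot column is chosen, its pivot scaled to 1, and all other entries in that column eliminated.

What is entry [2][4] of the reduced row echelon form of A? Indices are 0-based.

pivot(0,0)=9: scale R0 → (1, 6, 4, 7, 1)
  clear (1,0): R1 −= (1)R0 → (0, 8, 3, 2, 9)
  clear (2,0): R2 −= (9)R0 → (0, 1, 10, 5, 6)
  clear (3,0): R3 −= (10)R0 → (0, 2, 7, 7, 5)
pivot(1,1)=8: scale R1 → (0, 1, 10, 3, 8)
  clear (0,1): R0 −= (6)R1 → (1, 0, 10, 0, 8)
  clear (2,1): R2 −= (1)R1 → (0, 0, 0, 2, 9)
  clear (3,1): R3 −= (2)R1 → (0, 0, 9, 1, 0)
pivot(2,2): swap R2↔R3
pivot(2,2)=9: scale R2 → (0, 0, 1, 5, 0)
  clear (0,2): R0 −= (10)R2 → (1, 0, 0, 5, 8)
  clear (1,2): R1 −= (10)R2 → (0, 1, 0, 8, 8)
pivot(3,3)=2: scale R3 → (0, 0, 0, 1, 10)
  clear (0,3): R0 −= (5)R3 → (1, 0, 0, 0, 2)
  clear (1,3): R1 −= (8)R3 → (0, 1, 0, 0, 5)
  clear (2,3): R2 −= (5)R3 → (0, 0, 1, 0, 5)

M[2][4] = 5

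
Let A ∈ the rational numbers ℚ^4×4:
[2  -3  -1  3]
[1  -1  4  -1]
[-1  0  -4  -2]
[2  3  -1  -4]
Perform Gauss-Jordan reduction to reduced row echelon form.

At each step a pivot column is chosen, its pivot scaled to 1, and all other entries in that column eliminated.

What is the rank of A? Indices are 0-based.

rank = 4

step 1: normalize row 0 (÷2) = (1, -3/2, -1/2, 3/2)
  row 1: subtract 1×row0 = (0, 1/2, 9/2, -5/2)
  row 2: subtract -1×row0 = (0, -3/2, -9/2, -1/2)
  row 3: subtract 2×row0 = (0, 6, 0, -7)
step 2: normalize row 1 (÷1/2) = (0, 1, 9, -5)
  row 0: subtract -3/2×row1 = (1, 0, 13, -6)
  row 2: subtract -3/2×row1 = (0, 0, 9, -8)
  row 3: subtract 6×row1 = (0, 0, -54, 23)
step 3: normalize row 2 (÷9) = (0, 0, 1, -8/9)
  row 0: subtract 13×row2 = (1, 0, 0, 50/9)
  row 1: subtract 9×row2 = (0, 1, 0, 3)
  row 3: subtract -54×row2 = (0, 0, 0, -25)
step 4: normalize row 3 (÷-25) = (0, 0, 0, 1)
  row 0: subtract 50/9×row3 = (1, 0, 0, 0)
  row 1: subtract 3×row3 = (0, 1, 0, 0)
  row 2: subtract -8/9×row3 = (0, 0, 1, 0)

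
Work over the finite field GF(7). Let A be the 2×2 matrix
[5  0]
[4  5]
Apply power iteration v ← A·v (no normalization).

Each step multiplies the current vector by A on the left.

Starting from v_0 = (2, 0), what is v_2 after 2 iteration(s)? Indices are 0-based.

v_0 = (2, 0).
v_1 = A·v_0 = (3, 1).
v_2 = A·v_1 = (1, 3).

v_2 = (1, 3)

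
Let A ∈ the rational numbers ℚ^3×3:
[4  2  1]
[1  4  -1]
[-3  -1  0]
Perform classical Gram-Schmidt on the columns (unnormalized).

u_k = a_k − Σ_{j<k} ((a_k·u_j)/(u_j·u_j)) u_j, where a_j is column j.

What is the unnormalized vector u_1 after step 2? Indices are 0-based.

Step 1: u_0 = a_0 = (4, 1, -3).
Step 2: u_1 = a_1 − (15/26)·u_0 = (-4/13, 89/26, 19/26).

u_1 = (-4/13, 89/26, 19/26)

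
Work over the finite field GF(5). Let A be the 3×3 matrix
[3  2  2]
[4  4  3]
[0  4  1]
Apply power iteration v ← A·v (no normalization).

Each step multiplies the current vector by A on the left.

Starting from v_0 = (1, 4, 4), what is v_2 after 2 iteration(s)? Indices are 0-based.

v_2 = (1, 4, 3)

v_0 = (1, 4, 4).
v_1 = A·v_0 = (4, 2, 0).
v_2 = A·v_1 = (1, 4, 3).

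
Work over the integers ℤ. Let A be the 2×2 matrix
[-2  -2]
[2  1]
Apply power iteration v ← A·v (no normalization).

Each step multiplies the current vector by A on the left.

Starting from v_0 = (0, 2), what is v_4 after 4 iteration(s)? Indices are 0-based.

v_0 = (0, 2).
v_1 = A·v_0 = (-4, 2).
v_2 = A·v_1 = (4, -6).
v_3 = A·v_2 = (4, 2).
v_4 = A·v_3 = (-12, 10).

v_4 = (-12, 10)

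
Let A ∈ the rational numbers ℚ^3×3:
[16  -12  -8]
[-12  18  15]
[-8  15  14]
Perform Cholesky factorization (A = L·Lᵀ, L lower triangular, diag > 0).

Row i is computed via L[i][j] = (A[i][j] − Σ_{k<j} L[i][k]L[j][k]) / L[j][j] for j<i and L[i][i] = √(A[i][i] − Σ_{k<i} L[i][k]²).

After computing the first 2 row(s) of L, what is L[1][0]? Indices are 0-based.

Step 1: L[0][0] = √(16) = 4.
  L[1][0] = (-12) / L[0][0] = -3.
Step 2: L[1][1] = √(9) = 3.

L[1][0] = -3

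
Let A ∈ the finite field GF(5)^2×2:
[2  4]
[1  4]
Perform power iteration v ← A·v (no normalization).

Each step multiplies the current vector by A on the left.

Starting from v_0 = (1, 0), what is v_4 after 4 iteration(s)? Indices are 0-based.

v_4 = (3, 3)

v_0 = (1, 0).
v_1 = A·v_0 = (2, 1).
v_2 = A·v_1 = (3, 1).
v_3 = A·v_2 = (0, 2).
v_4 = A·v_3 = (3, 3).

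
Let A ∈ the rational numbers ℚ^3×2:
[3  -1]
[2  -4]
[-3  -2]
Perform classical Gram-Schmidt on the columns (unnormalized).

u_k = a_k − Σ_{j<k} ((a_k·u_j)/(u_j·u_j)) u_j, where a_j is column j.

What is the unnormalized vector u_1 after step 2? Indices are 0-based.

u_1 = (-7/22, -39/11, -59/22)

Step 1: u_0 = a_0 = (3, 2, -3).
Step 2: u_1 = a_1 − (-5/22)·u_0 = (-7/22, -39/11, -59/22).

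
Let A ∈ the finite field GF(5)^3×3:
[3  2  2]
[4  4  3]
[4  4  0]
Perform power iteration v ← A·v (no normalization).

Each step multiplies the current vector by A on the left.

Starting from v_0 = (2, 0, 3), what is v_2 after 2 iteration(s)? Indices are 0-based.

v_0 = (2, 0, 3).
v_1 = A·v_0 = (2, 2, 3).
v_2 = A·v_1 = (1, 0, 1).

v_2 = (1, 0, 1)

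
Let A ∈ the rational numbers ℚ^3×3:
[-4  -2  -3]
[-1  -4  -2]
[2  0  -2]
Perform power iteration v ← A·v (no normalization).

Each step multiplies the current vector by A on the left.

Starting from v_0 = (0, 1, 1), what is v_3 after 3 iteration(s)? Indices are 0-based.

v_3 = (-200, -158, 88)

v_0 = (0, 1, 1).
v_1 = A·v_0 = (-5, -6, -2).
v_2 = A·v_1 = (38, 33, -6).
v_3 = A·v_2 = (-200, -158, 88).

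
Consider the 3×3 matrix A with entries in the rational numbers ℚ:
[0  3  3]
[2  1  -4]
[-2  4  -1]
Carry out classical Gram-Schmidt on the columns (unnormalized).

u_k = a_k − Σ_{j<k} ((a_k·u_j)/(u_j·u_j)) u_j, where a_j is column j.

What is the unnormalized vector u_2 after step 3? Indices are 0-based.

u_2 = (150/43, -90/43, -90/43)

Step 1: u_0 = a_0 = (0, 2, -2).
Step 2: u_1 = a_1 − (-3/4)·u_0 = (3, 5/2, 5/2).
Step 3: u_2 = a_2 − (-3/4)·u_0 − (-7/43)·u_1 = (150/43, -90/43, -90/43).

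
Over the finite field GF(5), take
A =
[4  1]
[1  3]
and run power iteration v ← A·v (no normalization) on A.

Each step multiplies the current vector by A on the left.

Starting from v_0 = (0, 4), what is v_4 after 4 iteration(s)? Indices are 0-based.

v_4 = (1, 1)

v_0 = (0, 4).
v_1 = A·v_0 = (4, 2).
v_2 = A·v_1 = (3, 0).
v_3 = A·v_2 = (2, 3).
v_4 = A·v_3 = (1, 1).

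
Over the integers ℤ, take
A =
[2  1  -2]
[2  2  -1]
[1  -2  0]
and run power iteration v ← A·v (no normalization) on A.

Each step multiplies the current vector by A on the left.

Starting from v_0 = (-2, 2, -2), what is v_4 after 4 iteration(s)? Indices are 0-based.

v_0 = (-2, 2, -2).
v_1 = A·v_0 = (2, 2, -6).
v_2 = A·v_1 = (18, 14, -2).
v_3 = A·v_2 = (54, 66, -10).
v_4 = A·v_3 = (194, 250, -78).

v_4 = (194, 250, -78)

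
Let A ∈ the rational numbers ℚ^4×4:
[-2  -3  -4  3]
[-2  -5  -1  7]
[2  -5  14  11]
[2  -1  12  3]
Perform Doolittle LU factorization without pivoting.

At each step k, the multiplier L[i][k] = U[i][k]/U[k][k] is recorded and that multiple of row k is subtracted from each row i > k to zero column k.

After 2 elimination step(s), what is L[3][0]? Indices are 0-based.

L[3][0] = -1

k=0: U[0][0]=-2
  eliminate (1,0): mult=1, new row 1: (0, -2, 3, 4); set L[1][0]=1
  eliminate (2,0): mult=-1, new row 2: (0, -8, 10, 14); set L[2][0]=-1
  eliminate (3,0): mult=-1, new row 3: (0, -4, 8, 6); set L[3][0]=-1
k=1: U[1][1]=-2
  eliminate (2,1): mult=4, new row 2: (0, 0, -2, -2); set L[2][1]=4
  eliminate (3,1): mult=2, new row 3: (0, 0, 2, -2); set L[3][1]=2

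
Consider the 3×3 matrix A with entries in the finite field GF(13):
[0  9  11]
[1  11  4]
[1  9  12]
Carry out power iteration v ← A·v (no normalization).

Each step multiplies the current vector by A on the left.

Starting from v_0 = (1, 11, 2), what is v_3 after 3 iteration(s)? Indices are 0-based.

v_0 = (1, 11, 2).
v_1 = A·v_0 = (4, 0, 7).
v_2 = A·v_1 = (12, 6, 10).
v_3 = A·v_2 = (8, 1, 4).

v_3 = (8, 1, 4)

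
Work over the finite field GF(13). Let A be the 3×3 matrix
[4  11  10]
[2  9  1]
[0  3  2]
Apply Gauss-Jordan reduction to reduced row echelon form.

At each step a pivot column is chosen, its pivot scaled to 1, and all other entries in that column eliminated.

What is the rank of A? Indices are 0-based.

rank = 3

step 1: normalize row 0 (÷4) = (1, 6, 9)
  row 1: subtract 2×row0 = (0, 10, 9)
step 2: normalize row 1 (÷10) = (0, 1, 10)
  row 0: subtract 6×row1 = (1, 0, 1)
  row 2: subtract 3×row1 = (0, 0, 11)
step 3: normalize row 2 (÷11) = (0, 0, 1)
  row 0: subtract 1×row2 = (1, 0, 0)
  row 1: subtract 10×row2 = (0, 1, 0)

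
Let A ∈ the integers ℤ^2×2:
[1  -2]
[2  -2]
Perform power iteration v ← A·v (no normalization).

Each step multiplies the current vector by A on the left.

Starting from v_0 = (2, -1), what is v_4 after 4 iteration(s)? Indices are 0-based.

v_4 = (16, 16)

v_0 = (2, -1).
v_1 = A·v_0 = (4, 6).
v_2 = A·v_1 = (-8, -4).
v_3 = A·v_2 = (0, -8).
v_4 = A·v_3 = (16, 16).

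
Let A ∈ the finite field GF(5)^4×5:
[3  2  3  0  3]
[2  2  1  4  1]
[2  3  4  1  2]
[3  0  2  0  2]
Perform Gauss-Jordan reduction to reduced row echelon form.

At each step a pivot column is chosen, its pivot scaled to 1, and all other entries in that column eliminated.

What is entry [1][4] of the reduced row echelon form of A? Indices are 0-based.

[1] R0 /= 3  ⇒  (1, 4, 1, 0, 1)
     R1 -= 2·R0  ⇒  (0, 4, 4, 4, 4)
     R2 -= 2·R0  ⇒  (0, 0, 2, 1, 0)
     R3 -= 3·R0  ⇒  (0, 3, 4, 0, 4)
[2] R1 /= 4  ⇒  (0, 1, 1, 1, 1)
     R0 -= 4·R1  ⇒  (1, 0, 2, 1, 2)
     R3 -= 3·R1  ⇒  (0, 0, 1, 2, 1)
[3] R2 /= 2  ⇒  (0, 0, 1, 3, 0)
     R0 -= 2·R2  ⇒  (1, 0, 0, 0, 2)
     R1 -= 1·R2  ⇒  (0, 1, 0, 3, 1)
     R3 -= 1·R2  ⇒  (0, 0, 0, 4, 1)
[4] R3 /= 4  ⇒  (0, 0, 0, 1, 4)
     R1 -= 3·R3  ⇒  (0, 1, 0, 0, 4)
     R2 -= 3·R3  ⇒  (0, 0, 1, 0, 3)

M[1][4] = 4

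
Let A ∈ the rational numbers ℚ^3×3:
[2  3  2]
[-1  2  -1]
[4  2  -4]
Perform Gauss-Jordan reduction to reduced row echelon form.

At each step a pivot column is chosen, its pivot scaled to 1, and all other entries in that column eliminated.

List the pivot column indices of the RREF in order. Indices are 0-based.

[1] R0 /= 2  ⇒  (1, 3/2, 1)
     R1 -= -1·R0  ⇒  (0, 7/2, 0)
     R2 -= 4·R0  ⇒  (0, -4, -8)
[2] R1 /= 7/2  ⇒  (0, 1, 0)
     R0 -= 3/2·R1  ⇒  (1, 0, 1)
     R2 -= -4·R1  ⇒  (0, 0, -8)
[3] R2 /= -8  ⇒  (0, 0, 1)
     R0 -= 1·R2  ⇒  (1, 0, 0)

pivot columns: 0, 1, 2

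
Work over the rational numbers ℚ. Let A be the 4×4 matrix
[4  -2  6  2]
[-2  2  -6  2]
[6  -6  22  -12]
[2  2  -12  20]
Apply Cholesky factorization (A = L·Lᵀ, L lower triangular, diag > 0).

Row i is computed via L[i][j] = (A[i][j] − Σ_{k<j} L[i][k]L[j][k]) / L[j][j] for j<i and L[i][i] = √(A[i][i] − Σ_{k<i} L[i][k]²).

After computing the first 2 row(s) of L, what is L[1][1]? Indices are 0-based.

L[1][1] = 1

Step 1: L[0][0] = √(4) = 2.
  L[1][0] = (-2) / L[0][0] = -1.
Step 2: L[1][1] = √(1) = 1.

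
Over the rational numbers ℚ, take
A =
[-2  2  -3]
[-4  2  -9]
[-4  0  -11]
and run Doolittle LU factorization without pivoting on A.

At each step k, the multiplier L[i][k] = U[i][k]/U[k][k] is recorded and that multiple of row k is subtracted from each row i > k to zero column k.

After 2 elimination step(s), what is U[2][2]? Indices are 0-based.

U[2][2] = 1

[col 0] pivot -2
  R1 -= 2*R0 → (0, -2, -3)  (L[1][0] := 2)
  R2 -= 2*R0 → (0, -4, -5)  (L[2][0] := 2)
[col 1] pivot -2
  R2 -= 2*R1 → (0, 0, 1)  (L[2][1] := 2)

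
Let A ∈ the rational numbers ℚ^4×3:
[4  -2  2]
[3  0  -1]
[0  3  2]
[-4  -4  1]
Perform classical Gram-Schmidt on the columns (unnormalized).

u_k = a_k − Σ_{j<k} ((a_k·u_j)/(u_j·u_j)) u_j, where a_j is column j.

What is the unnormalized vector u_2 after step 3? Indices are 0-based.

Step 1: u_0 = a_0 = (4, 3, 0, -4).
Step 2: u_1 = a_1 − (8/41)·u_0 = (-114/41, -24/41, 3, -132/41).
Step 3: u_2 = a_2 − (1/41)·u_0 − (-2/25)·u_1 = (42/25, -28/25, 56/25, 21/25).

u_2 = (42/25, -28/25, 56/25, 21/25)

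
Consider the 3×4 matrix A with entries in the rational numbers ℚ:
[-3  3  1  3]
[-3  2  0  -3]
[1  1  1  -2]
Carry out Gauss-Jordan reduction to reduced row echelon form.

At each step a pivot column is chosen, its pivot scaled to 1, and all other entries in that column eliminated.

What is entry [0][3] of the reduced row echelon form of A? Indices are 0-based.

M[0][3] = -8

step 1: normalize row 0 (÷-3) = (1, -1, -1/3, -1)
  row 1: subtract -3×row0 = (0, -1, -1, -6)
  row 2: subtract 1×row0 = (0, 2, 4/3, -1)
step 2: normalize row 1 (÷-1) = (0, 1, 1, 6)
  row 0: subtract -1×row1 = (1, 0, 2/3, 5)
  row 2: subtract 2×row1 = (0, 0, -2/3, -13)
step 3: normalize row 2 (÷-2/3) = (0, 0, 1, 39/2)
  row 0: subtract 2/3×row2 = (1, 0, 0, -8)
  row 1: subtract 1×row2 = (0, 1, 0, -27/2)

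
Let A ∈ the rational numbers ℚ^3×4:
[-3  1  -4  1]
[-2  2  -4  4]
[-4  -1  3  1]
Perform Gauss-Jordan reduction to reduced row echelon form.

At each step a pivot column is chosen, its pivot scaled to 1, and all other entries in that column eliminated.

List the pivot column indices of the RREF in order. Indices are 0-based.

step 1: normalize row 0 (÷-3) = (1, -1/3, 4/3, -1/3)
  row 1: subtract -2×row0 = (0, 4/3, -4/3, 10/3)
  row 2: subtract -4×row0 = (0, -7/3, 25/3, -1/3)
step 2: normalize row 1 (÷4/3) = (0, 1, -1, 5/2)
  row 0: subtract -1/3×row1 = (1, 0, 1, 1/2)
  row 2: subtract -7/3×row1 = (0, 0, 6, 11/2)
step 3: normalize row 2 (÷6) = (0, 0, 1, 11/12)
  row 0: subtract 1×row2 = (1, 0, 0, -5/12)
  row 1: subtract -1×row2 = (0, 1, 0, 41/12)

pivot columns: 0, 1, 2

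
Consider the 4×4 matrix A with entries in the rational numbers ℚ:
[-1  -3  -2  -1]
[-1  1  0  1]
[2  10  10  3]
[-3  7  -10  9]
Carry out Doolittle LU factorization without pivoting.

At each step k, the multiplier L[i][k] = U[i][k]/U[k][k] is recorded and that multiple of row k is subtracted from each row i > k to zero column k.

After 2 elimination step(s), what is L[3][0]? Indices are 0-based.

L[3][0] = 3

Step 1: pivot at (0,0) is -1.
  row1 ← row1 − (1)·row0  ⇒  L[1][0]=1, U row1=(0, 4, 2, 2)
  row2 ← row2 − (-2)·row0  ⇒  L[2][0]=-2, U row2=(0, 4, 6, 1)
  row3 ← row3 − (3)·row0  ⇒  L[3][0]=3, U row3=(0, 16, -4, 12)
Step 2: pivot at (1,1) is 4.
  row2 ← row2 − (1)·row1  ⇒  L[2][1]=1, U row2=(0, 0, 4, -1)
  row3 ← row3 − (4)·row1  ⇒  L[3][1]=4, U row3=(0, 0, -12, 4)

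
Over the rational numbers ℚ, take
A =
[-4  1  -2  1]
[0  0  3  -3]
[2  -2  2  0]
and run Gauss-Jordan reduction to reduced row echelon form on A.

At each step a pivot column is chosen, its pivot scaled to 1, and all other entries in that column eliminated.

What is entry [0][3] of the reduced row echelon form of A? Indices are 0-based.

pivot(0,0)=-4: scale R0 → (1, -1/4, 1/2, -1/4)
  clear (2,0): R2 −= (2)R0 → (0, -3/2, 1, 1/2)
pivot(1,1): swap R1↔R2
pivot(1,1)=-3/2: scale R1 → (0, 1, -2/3, -1/3)
  clear (0,1): R0 −= (-1/4)R1 → (1, 0, 1/3, -1/3)
pivot(2,2)=3: scale R2 → (0, 0, 1, -1)
  clear (0,2): R0 −= (1/3)R2 → (1, 0, 0, 0)
  clear (1,2): R1 −= (-2/3)R2 → (0, 1, 0, -1)

M[0][3] = 0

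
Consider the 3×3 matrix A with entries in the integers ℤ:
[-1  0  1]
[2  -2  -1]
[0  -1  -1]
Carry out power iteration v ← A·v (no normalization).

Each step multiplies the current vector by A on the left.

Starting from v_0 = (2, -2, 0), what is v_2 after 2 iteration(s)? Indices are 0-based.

v_2 = (4, -22, -10)

v_0 = (2, -2, 0).
v_1 = A·v_0 = (-2, 8, 2).
v_2 = A·v_1 = (4, -22, -10).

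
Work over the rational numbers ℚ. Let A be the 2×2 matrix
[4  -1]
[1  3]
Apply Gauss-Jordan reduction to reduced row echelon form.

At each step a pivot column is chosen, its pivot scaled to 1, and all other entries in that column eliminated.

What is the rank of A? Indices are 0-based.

step 1: normalize row 0 (÷4) = (1, -1/4)
  row 1: subtract 1×row0 = (0, 13/4)
step 2: normalize row 1 (÷13/4) = (0, 1)
  row 0: subtract -1/4×row1 = (1, 0)

rank = 2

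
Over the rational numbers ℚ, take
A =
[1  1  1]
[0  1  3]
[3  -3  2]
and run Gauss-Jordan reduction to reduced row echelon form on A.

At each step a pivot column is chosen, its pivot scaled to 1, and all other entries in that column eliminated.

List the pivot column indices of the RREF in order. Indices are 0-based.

[1] R0 /= 1  ⇒  (1, 1, 1)
     R2 -= 3·R0  ⇒  (0, -6, -1)
[2] R1 /= 1  ⇒  (0, 1, 3)
     R0 -= 1·R1  ⇒  (1, 0, -2)
     R2 -= -6·R1  ⇒  (0, 0, 17)
[3] R2 /= 17  ⇒  (0, 0, 1)
     R0 -= -2·R2  ⇒  (1, 0, 0)
     R1 -= 3·R2  ⇒  (0, 1, 0)

pivot columns: 0, 1, 2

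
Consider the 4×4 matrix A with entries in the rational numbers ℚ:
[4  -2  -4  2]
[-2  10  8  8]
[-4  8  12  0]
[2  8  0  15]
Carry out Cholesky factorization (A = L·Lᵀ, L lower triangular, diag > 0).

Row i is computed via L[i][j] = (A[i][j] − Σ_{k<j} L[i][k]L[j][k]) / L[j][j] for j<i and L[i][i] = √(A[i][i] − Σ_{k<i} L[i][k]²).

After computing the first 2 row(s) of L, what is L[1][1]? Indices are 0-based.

Step 1: L[0][0] = √(4) = 2.
  L[1][0] = (-2) / L[0][0] = -1.
Step 2: L[1][1] = √(9) = 3.

L[1][1] = 3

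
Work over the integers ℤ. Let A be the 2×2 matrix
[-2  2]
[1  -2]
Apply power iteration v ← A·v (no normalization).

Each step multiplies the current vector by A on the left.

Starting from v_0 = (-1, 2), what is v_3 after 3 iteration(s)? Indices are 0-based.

v_0 = (-1, 2).
v_1 = A·v_0 = (6, -5).
v_2 = A·v_1 = (-22, 16).
v_3 = A·v_2 = (76, -54).

v_3 = (76, -54)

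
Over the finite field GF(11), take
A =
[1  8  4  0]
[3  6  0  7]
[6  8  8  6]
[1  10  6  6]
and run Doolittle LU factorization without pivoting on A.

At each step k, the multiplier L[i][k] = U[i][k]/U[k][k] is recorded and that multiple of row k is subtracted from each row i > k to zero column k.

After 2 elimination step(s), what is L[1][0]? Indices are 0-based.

L[1][0] = 3

[col 0] pivot 1
  R1 -= 3*R0 → (0, 4, 10, 7)  (L[1][0] := 3)
  R2 -= 6*R0 → (0, 4, 6, 6)  (L[2][0] := 6)
  R3 -= 1*R0 → (0, 2, 2, 6)  (L[3][0] := 1)
[col 1] pivot 4
  R2 -= 1*R1 → (0, 0, 7, 10)  (L[2][1] := 1)
  R3 -= 6*R1 → (0, 0, 8, 8)  (L[3][1] := 6)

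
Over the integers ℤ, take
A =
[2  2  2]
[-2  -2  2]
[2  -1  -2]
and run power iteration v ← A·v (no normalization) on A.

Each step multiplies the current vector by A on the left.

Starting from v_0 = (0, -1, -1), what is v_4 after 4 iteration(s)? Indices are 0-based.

v_0 = (0, -1, -1).
v_1 = A·v_0 = (-4, 0, 3).
v_2 = A·v_1 = (-2, 14, -14).
v_3 = A·v_2 = (-4, -52, 10).
v_4 = A·v_3 = (-92, 132, 24).

v_4 = (-92, 132, 24)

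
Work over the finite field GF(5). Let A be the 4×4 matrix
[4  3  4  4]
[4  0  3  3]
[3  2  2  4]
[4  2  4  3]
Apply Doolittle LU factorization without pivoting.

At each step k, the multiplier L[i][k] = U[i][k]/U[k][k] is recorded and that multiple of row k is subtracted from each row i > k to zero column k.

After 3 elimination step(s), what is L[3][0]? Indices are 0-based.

Step 1: pivot at (0,0) is 4.
  row1 ← row1 − (1)·row0  ⇒  L[1][0]=1, U row1=(0, 2, 4, 4)
  row2 ← row2 − (2)·row0  ⇒  L[2][0]=2, U row2=(0, 1, 4, 1)
  row3 ← row3 − (1)·row0  ⇒  L[3][0]=1, U row3=(0, 4, 0, 4)
Step 2: pivot at (1,1) is 2.
  row2 ← row2 − (3)·row1  ⇒  L[2][1]=3, U row2=(0, 0, 2, 4)
  row3 ← row3 − (2)·row1  ⇒  L[3][1]=2, U row3=(0, 0, 2, 1)
Step 3: pivot at (2,2) is 2.
  row3 ← row3 − (1)·row2  ⇒  L[3][2]=1, U row3=(0, 0, 0, 2)

L[3][0] = 1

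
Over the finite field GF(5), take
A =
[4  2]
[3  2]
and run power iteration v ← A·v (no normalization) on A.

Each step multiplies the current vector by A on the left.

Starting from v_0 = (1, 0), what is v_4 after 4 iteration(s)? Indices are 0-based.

v_0 = (1, 0).
v_1 = A·v_0 = (4, 3).
v_2 = A·v_1 = (2, 3).
v_3 = A·v_2 = (4, 2).
v_4 = A·v_3 = (0, 1).

v_4 = (0, 1)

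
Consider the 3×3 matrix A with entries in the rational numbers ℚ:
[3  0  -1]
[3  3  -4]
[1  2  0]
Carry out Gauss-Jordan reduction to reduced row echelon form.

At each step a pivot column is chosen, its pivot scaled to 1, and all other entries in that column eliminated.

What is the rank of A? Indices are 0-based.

step 1: normalize row 0 (÷3) = (1, 0, -1/3)
  row 1: subtract 3×row0 = (0, 3, -3)
  row 2: subtract 1×row0 = (0, 2, 1/3)
step 2: normalize row 1 (÷3) = (0, 1, -1)
  row 2: subtract 2×row1 = (0, 0, 7/3)
step 3: normalize row 2 (÷7/3) = (0, 0, 1)
  row 0: subtract -1/3×row2 = (1, 0, 0)
  row 1: subtract -1×row2 = (0, 1, 0)

rank = 3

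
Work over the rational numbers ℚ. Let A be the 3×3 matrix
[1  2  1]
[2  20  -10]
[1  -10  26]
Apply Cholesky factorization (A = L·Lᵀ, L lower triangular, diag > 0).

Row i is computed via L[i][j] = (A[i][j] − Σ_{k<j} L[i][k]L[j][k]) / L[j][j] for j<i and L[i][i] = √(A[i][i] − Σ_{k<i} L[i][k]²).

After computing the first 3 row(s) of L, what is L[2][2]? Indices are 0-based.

L[2][2] = 4

Step 1: L[0][0] = √(1) = 1.
  L[1][0] = (2) / L[0][0] = 2.
Step 2: L[1][1] = √(16) = 4.
  L[2][0] = (1) / L[0][0] = 1.
  L[2][1] = (-12) / L[1][1] = -3.
Step 3: L[2][2] = √(16) = 4.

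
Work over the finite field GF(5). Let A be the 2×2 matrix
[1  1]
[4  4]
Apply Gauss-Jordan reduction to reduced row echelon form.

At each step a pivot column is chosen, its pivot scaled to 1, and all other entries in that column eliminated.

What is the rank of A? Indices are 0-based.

rank = 1

[1] R0 /= 1  ⇒  (1, 1)
     R1 -= 4·R0  ⇒  (0, 0)
column 1 empty below row 1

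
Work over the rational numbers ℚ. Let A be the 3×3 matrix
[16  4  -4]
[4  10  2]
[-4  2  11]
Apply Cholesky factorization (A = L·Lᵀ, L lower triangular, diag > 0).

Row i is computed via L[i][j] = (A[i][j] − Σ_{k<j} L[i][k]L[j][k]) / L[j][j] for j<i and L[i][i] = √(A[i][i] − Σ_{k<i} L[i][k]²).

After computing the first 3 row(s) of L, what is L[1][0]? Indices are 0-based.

L[1][0] = 1

Step 1: L[0][0] = √(16) = 4.
  L[1][0] = (4) / L[0][0] = 1.
Step 2: L[1][1] = √(9) = 3.
  L[2][0] = (-4) / L[0][0] = -1.
  L[2][1] = (3) / L[1][1] = 1.
Step 3: L[2][2] = √(9) = 3.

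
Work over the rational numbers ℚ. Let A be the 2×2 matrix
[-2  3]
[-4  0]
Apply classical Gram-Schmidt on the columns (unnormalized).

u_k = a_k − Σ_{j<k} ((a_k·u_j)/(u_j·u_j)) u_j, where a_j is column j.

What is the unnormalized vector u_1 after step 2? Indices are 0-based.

u_1 = (12/5, -6/5)

Step 1: u_0 = a_0 = (-2, -4).
Step 2: u_1 = a_1 − (-3/10)·u_0 = (12/5, -6/5).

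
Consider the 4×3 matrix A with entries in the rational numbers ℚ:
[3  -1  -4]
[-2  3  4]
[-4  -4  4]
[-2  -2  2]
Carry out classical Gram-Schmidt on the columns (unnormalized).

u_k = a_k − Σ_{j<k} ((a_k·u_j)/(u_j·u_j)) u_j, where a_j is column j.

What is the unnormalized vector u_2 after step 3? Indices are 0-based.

u_2 = (300/869, 240/869, 84/869, 42/869)

Step 1: u_0 = a_0 = (3, -2, -4, -2).
Step 2: u_1 = a_1 − (1/3)·u_0 = (-2, 11/3, -8/3, -4/3).
Step 3: u_2 = a_2 − (-40/33)·u_0 − (28/79)·u_1 = (300/869, 240/869, 84/869, 42/869).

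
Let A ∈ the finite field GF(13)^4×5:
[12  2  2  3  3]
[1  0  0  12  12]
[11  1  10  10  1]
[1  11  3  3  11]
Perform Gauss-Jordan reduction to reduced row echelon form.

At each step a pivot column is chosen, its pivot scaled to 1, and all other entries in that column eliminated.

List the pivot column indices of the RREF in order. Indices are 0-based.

step 1: normalize row 0 (÷12) = (1, 11, 11, 10, 10)
  row 1: subtract 1×row0 = (0, 2, 2, 2, 2)
  row 2: subtract 11×row0 = (0, 10, 6, 4, 8)
  row 3: subtract 1×row0 = (0, 0, 5, 6, 1)
step 2: normalize row 1 (÷2) = (0, 1, 1, 1, 1)
  row 0: subtract 11×row1 = (1, 0, 0, 12, 12)
  row 2: subtract 10×row1 = (0, 0, 9, 7, 11)
step 3: normalize row 2 (÷9) = (0, 0, 1, 8, 7)
  row 1: subtract 1×row2 = (0, 1, 0, 6, 7)
  row 3: subtract 5×row2 = (0, 0, 0, 5, 5)
step 4: normalize row 3 (÷5) = (0, 0, 0, 1, 1)
  row 0: subtract 12×row3 = (1, 0, 0, 0, 0)
  row 1: subtract 6×row3 = (0, 1, 0, 0, 1)
  row 2: subtract 8×row3 = (0, 0, 1, 0, 12)

pivot columns: 0, 1, 2, 3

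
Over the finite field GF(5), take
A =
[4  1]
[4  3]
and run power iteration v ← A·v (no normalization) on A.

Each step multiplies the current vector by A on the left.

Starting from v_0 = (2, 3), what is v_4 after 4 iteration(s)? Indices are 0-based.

v_0 = (2, 3).
v_1 = A·v_0 = (1, 2).
v_2 = A·v_1 = (1, 0).
v_3 = A·v_2 = (4, 4).
v_4 = A·v_3 = (0, 3).

v_4 = (0, 3)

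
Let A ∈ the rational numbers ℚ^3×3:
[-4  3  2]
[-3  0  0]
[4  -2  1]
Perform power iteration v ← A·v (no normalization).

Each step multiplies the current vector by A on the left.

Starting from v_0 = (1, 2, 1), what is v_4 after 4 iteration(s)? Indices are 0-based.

v_0 = (1, 2, 1).
v_1 = A·v_0 = (4, -3, 1).
v_2 = A·v_1 = (-23, -12, 23).
v_3 = A·v_2 = (102, 69, -45).
v_4 = A·v_3 = (-291, -306, 225).

v_4 = (-291, -306, 225)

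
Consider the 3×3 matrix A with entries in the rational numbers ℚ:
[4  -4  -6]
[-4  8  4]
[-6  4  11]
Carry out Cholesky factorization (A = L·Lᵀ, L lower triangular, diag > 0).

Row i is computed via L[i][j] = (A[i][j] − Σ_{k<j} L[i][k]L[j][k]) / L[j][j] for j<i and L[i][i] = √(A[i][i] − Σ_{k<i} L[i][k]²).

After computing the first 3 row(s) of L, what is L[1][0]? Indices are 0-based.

L[1][0] = -2

Step 1: L[0][0] = √(4) = 2.
  L[1][0] = (-4) / L[0][0] = -2.
Step 2: L[1][1] = √(4) = 2.
  L[2][0] = (-6) / L[0][0] = -3.
  L[2][1] = (-2) / L[1][1] = -1.
Step 3: L[2][2] = √(1) = 1.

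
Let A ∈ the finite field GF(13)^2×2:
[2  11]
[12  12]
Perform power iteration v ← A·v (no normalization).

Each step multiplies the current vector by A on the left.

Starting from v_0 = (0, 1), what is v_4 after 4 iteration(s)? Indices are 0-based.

v_4 = (8, 11)

v_0 = (0, 1).
v_1 = A·v_0 = (11, 12).
v_2 = A·v_1 = (11, 3).
v_3 = A·v_2 = (3, 12).
v_4 = A·v_3 = (8, 11).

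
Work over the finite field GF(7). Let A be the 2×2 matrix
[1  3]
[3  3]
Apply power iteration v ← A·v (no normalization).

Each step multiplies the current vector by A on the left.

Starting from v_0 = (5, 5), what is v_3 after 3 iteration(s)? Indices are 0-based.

v_0 = (5, 5).
v_1 = A·v_0 = (6, 2).
v_2 = A·v_1 = (5, 3).
v_3 = A·v_2 = (0, 3).

v_3 = (0, 3)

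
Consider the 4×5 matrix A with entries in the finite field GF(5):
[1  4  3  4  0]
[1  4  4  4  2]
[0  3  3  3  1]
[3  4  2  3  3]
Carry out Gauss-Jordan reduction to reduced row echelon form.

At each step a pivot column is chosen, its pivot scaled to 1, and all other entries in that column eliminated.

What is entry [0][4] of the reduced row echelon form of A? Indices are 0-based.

M[0][4] = 4

[1] R0 /= 1  ⇒  (1, 4, 3, 4, 0)
     R1 -= 1·R0  ⇒  (0, 0, 1, 0, 2)
     R3 -= 3·R0  ⇒  (0, 2, 3, 1, 3)
[2] R1 <-> R2
[2] R1 /= 3  ⇒  (0, 1, 1, 1, 2)
     R0 -= 4·R1  ⇒  (1, 0, 4, 0, 2)
     R3 -= 2·R1  ⇒  (0, 0, 1, 4, 4)
[3] R2 /= 1  ⇒  (0, 0, 1, 0, 2)
     R0 -= 4·R2  ⇒  (1, 0, 0, 0, 4)
     R1 -= 1·R2  ⇒  (0, 1, 0, 1, 0)
     R3 -= 1·R2  ⇒  (0, 0, 0, 4, 2)
[4] R3 /= 4  ⇒  (0, 0, 0, 1, 3)
     R1 -= 1·R3  ⇒  (0, 1, 0, 0, 2)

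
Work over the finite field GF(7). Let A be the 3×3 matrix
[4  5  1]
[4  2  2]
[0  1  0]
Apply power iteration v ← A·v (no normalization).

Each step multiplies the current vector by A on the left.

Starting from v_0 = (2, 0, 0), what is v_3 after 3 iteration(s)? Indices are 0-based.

v_3 = (4, 1, 6)

v_0 = (2, 0, 0).
v_1 = A·v_0 = (1, 1, 0).
v_2 = A·v_1 = (2, 6, 1).
v_3 = A·v_2 = (4, 1, 6).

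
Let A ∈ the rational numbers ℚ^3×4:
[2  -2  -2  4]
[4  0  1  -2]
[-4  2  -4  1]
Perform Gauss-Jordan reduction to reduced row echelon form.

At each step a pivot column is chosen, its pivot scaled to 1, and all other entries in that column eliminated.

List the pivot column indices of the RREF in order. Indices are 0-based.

[1] R0 /= 2  ⇒  (1, -1, -1, 2)
     R1 -= 4·R0  ⇒  (0, 4, 5, -10)
     R2 -= -4·R0  ⇒  (0, -2, -8, 9)
[2] R1 /= 4  ⇒  (0, 1, 5/4, -5/2)
     R0 -= -1·R1  ⇒  (1, 0, 1/4, -1/2)
     R2 -= -2·R1  ⇒  (0, 0, -11/2, 4)
[3] R2 /= -11/2  ⇒  (0, 0, 1, -8/11)
     R0 -= 1/4·R2  ⇒  (1, 0, 0, -7/22)
     R1 -= 5/4·R2  ⇒  (0, 1, 0, -35/22)

pivot columns: 0, 1, 2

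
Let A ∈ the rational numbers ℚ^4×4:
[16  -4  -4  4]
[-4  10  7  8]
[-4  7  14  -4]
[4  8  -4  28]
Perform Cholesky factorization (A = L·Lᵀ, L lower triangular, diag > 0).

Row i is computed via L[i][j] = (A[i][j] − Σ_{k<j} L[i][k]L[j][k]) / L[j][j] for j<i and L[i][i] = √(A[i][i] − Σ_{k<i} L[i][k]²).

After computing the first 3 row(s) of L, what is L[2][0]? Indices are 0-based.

L[2][0] = -1

Step 1: L[0][0] = √(16) = 4.
  L[1][0] = (-4) / L[0][0] = -1.
Step 2: L[1][1] = √(9) = 3.
  L[2][0] = (-4) / L[0][0] = -1.
  L[2][1] = (6) / L[1][1] = 2.
Step 3: L[2][2] = √(9) = 3.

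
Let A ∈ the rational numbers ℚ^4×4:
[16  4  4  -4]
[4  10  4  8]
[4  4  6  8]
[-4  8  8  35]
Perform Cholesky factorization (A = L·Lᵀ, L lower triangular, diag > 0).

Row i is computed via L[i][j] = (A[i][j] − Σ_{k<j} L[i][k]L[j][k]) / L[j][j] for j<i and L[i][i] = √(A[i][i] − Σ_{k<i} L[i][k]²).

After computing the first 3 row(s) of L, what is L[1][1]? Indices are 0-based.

L[1][1] = 3

Step 1: L[0][0] = √(16) = 4.
  L[1][0] = (4) / L[0][0] = 1.
Step 2: L[1][1] = √(9) = 3.
  L[2][0] = (4) / L[0][0] = 1.
  L[2][1] = (3) / L[1][1] = 1.
Step 3: L[2][2] = √(4) = 2.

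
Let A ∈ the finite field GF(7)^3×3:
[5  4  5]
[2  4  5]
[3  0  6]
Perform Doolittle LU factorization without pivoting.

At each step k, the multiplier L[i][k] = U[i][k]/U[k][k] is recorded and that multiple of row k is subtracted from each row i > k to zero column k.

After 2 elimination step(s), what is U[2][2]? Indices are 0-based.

[col 0] pivot 5
  R1 -= 6*R0 → (0, 1, 3)  (L[1][0] := 6)
  R2 -= 2*R0 → (0, 6, 3)  (L[2][0] := 2)
[col 1] pivot 1
  R2 -= 6*R1 → (0, 0, 6)  (L[2][1] := 6)

U[2][2] = 6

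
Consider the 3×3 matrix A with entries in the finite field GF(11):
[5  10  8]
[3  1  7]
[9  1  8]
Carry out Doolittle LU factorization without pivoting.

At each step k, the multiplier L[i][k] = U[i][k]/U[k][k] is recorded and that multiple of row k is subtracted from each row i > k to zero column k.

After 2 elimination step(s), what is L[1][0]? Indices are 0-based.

[col 0] pivot 5
  R1 -= 5*R0 → (0, 6, 0)  (L[1][0] := 5)
  R2 -= 4*R0 → (0, 5, 9)  (L[2][0] := 4)
[col 1] pivot 6
  R2 -= 10*R1 → (0, 0, 9)  (L[2][1] := 10)

L[1][0] = 5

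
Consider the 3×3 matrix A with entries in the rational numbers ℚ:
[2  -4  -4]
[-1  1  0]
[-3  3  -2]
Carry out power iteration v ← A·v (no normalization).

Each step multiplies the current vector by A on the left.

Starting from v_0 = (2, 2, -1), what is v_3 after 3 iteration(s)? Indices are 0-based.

v_0 = (2, 2, -1).
v_1 = A·v_0 = (0, 0, 2).
v_2 = A·v_1 = (-8, 0, -4).
v_3 = A·v_2 = (0, 8, 32).

v_3 = (0, 8, 32)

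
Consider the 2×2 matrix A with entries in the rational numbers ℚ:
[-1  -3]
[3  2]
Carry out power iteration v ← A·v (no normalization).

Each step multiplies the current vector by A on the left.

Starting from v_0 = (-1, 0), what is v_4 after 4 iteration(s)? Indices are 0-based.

v_0 = (-1, 0).
v_1 = A·v_0 = (1, -3).
v_2 = A·v_1 = (8, -3).
v_3 = A·v_2 = (1, 18).
v_4 = A·v_3 = (-55, 39).

v_4 = (-55, 39)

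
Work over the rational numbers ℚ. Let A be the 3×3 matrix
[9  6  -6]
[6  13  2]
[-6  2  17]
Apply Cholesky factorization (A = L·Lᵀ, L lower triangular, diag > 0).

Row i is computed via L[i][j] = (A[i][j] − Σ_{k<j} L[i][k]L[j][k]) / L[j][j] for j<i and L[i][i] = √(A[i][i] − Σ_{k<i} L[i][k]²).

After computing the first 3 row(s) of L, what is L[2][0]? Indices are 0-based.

Step 1: L[0][0] = √(9) = 3.
  L[1][0] = (6) / L[0][0] = 2.
Step 2: L[1][1] = √(9) = 3.
  L[2][0] = (-6) / L[0][0] = -2.
  L[2][1] = (6) / L[1][1] = 2.
Step 3: L[2][2] = √(9) = 3.

L[2][0] = -2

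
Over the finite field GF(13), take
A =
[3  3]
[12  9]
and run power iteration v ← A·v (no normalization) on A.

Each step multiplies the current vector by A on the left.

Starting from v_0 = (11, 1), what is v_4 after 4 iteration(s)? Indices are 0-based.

v_4 = (7, 11)

v_0 = (11, 1).
v_1 = A·v_0 = (10, 11).
v_2 = A·v_1 = (11, 11).
v_3 = A·v_2 = (1, 10).
v_4 = A·v_3 = (7, 11).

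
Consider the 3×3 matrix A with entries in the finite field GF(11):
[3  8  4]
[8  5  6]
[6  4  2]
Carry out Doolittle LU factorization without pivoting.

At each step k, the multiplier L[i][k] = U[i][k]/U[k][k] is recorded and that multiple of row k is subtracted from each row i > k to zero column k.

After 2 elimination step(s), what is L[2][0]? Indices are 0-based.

L[2][0] = 2

[col 0] pivot 3
  R1 -= 10*R0 → (0, 2, 10)  (L[1][0] := 10)
  R2 -= 2*R0 → (0, 10, 5)  (L[2][0] := 2)
[col 1] pivot 2
  R2 -= 5*R1 → (0, 0, 10)  (L[2][1] := 5)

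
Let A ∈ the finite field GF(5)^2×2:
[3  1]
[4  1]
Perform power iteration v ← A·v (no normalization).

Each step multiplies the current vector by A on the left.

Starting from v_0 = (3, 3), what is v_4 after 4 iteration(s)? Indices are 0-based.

v_0 = (3, 3).
v_1 = A·v_0 = (2, 0).
v_2 = A·v_1 = (1, 3).
v_3 = A·v_2 = (1, 2).
v_4 = A·v_3 = (0, 1).

v_4 = (0, 1)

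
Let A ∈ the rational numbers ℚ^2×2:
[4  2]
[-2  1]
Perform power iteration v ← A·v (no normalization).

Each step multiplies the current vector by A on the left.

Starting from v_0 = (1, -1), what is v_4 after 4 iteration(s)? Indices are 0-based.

v_4 = (-46, 1)

v_0 = (1, -1).
v_1 = A·v_0 = (2, -3).
v_2 = A·v_1 = (2, -7).
v_3 = A·v_2 = (-6, -11).
v_4 = A·v_3 = (-46, 1).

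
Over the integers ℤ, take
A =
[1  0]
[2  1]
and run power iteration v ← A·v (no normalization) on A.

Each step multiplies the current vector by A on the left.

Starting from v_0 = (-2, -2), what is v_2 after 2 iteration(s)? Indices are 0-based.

v_0 = (-2, -2).
v_1 = A·v_0 = (-2, -6).
v_2 = A·v_1 = (-2, -10).

v_2 = (-2, -10)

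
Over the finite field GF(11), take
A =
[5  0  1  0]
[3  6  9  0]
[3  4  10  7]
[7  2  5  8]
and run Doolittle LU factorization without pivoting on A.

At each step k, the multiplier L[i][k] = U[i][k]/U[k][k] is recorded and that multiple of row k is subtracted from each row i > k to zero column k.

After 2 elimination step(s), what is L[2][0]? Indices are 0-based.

[col 0] pivot 5
  R1 -= 5*R0 → (0, 6, 4, 0)  (L[1][0] := 5)
  R2 -= 5*R0 → (0, 4, 5, 7)  (L[2][0] := 5)
  R3 -= 8*R0 → (0, 2, 8, 8)  (L[3][0] := 8)
[col 1] pivot 6
  R2 -= 8*R1 → (0, 0, 6, 7)  (L[2][1] := 8)
  R3 -= 4*R1 → (0, 0, 3, 8)  (L[3][1] := 4)

L[2][0] = 5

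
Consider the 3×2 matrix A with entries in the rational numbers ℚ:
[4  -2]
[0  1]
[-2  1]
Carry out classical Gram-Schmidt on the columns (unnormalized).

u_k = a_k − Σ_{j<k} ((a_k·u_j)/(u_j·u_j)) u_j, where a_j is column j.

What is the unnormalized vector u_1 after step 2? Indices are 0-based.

u_1 = (0, 1, 0)

Step 1: u_0 = a_0 = (4, 0, -2).
Step 2: u_1 = a_1 − (-1/2)·u_0 = (0, 1, 0).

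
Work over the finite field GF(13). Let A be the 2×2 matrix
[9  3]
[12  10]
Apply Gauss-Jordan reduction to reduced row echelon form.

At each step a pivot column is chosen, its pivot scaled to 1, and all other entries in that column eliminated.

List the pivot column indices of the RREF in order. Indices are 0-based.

[1] R0 /= 9  ⇒  (1, 9)
     R1 -= 12·R0  ⇒  (0, 6)
[2] R1 /= 6  ⇒  (0, 1)
     R0 -= 9·R1  ⇒  (1, 0)

pivot columns: 0, 1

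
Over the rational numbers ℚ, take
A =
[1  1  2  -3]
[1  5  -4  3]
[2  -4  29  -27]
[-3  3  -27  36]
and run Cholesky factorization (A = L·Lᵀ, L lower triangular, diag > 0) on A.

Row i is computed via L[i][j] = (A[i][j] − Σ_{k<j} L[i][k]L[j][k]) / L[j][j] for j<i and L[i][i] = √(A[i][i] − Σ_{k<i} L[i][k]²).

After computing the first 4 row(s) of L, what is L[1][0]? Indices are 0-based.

L[1][0] = 1

Step 1: L[0][0] = √(1) = 1.
  L[1][0] = (1) / L[0][0] = 1.
Step 2: L[1][1] = √(4) = 2.
  L[2][0] = (2) / L[0][0] = 2.
  L[2][1] = (-6) / L[1][1] = -3.
Step 3: L[2][2] = √(16) = 4.
  L[3][0] = (-3) / L[0][0] = -3.
  L[3][1] = (6) / L[1][1] = 3.
  L[3][2] = (-12) / L[2][2] = -3.
Step 4: L[3][3] = √(9) = 3.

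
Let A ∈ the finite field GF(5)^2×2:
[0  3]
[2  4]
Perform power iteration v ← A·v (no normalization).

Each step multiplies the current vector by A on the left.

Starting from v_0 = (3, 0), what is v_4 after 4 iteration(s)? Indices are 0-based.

v_0 = (3, 0).
v_1 = A·v_0 = (0, 1).
v_2 = A·v_1 = (3, 4).
v_3 = A·v_2 = (2, 2).
v_4 = A·v_3 = (1, 2).

v_4 = (1, 2)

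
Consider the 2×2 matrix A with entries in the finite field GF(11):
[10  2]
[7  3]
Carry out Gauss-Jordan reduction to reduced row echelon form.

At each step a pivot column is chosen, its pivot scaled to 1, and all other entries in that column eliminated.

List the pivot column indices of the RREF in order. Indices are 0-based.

pivot columns: 0, 1

pivot(0,0)=10: scale R0 → (1, 9)
  clear (1,0): R1 −= (7)R0 → (0, 6)
pivot(1,1)=6: scale R1 → (0, 1)
  clear (0,1): R0 −= (9)R1 → (1, 0)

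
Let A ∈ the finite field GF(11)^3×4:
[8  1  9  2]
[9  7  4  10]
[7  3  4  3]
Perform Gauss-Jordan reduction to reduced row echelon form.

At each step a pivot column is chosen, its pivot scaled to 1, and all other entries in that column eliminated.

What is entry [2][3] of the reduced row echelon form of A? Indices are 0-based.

step 1: normalize row 0 (÷8) = (1, 7, 8, 3)
  row 1: subtract 9×row0 = (0, 10, 9, 5)
  row 2: subtract 7×row0 = (0, 9, 3, 4)
step 2: normalize row 1 (÷10) = (0, 1, 2, 6)
  row 0: subtract 7×row1 = (1, 0, 5, 5)
  row 2: subtract 9×row1 = (0, 0, 7, 5)
step 3: normalize row 2 (÷7) = (0, 0, 1, 7)
  row 0: subtract 5×row2 = (1, 0, 0, 3)
  row 1: subtract 2×row2 = (0, 1, 0, 3)

M[2][3] = 7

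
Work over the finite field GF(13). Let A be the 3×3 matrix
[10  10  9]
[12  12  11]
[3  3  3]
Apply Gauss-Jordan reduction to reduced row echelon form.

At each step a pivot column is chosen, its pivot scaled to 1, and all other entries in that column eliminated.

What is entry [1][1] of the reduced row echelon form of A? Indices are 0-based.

pivot(0,0)=10: scale R0 → (1, 1, 10)
  clear (1,0): R1 −= (12)R0 → (0, 0, 8)
  clear (2,0): R2 −= (3)R0 → (0, 0, 12)
col 1: no nonzero at/below row 1; advance.
pivot(1,2)=8: scale R1 → (0, 0, 1)
  clear (0,2): R0 −= (10)R1 → (1, 1, 0)
  clear (2,2): R2 −= (12)R1 → (0, 0, 0)

M[1][1] = 0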